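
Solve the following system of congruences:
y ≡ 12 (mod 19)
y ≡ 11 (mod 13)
50

Using the Chinese Remainder Theorem:
M = product of moduli = 247
For equation 1: M_1 = 13, 13 ≡ 13 (mod 19), inverse of 13 mod 19 is 3 (check: 13 × 3 = 39 ≡ 1 (mod 19))
For equation 2: M_2 = 19, 19 ≡ 6 (mod 13), inverse of 19 mod 13 is 11 (check: 6 × 11 = 66 ≡ 1 (mod 13))
Combine: y ≡ Σ r_i×M_i×(M_i⁻¹ mod m_i) = 12×13×3 + 11×19×11 = 468 + 2299 = 2767
2767 mod 247 = 50
y ≡ 50 (mod 247)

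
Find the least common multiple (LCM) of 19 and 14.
266

First find GCD(19, 14) using the Euclidean algorithm:
19 = 1 × 14 + 5
14 = 2 × 5 + 4
5 = 1 × 4 + 1
4 = 4 × 1 + 0
GCD(19, 14) = 1

LCM formula: LCM(a, b) = (a × b) / GCD(a, b)
LCM(19, 14) = (19 × 14) / 1
LCM(19, 14) = 266 / 1
LCM(19, 14) = 266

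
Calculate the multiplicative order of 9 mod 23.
Powers of 9 mod 23: 9^1≡9, 9^2≡12, 9^3≡16, 9^4≡6, 9^5≡8, 9^6≡3, 9^7≡4, 9^8≡13, 9^9≡2, 9^10≡18, 9^11≡1. Order = 11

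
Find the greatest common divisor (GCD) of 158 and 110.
2

Using the Euclidean algorithm:
158 = 1 × 110 + 48
110 = 2 × 48 + 14
48 = 3 × 14 + 6
14 = 2 × 6 + 2
6 = 3 × 2 + 0

GCD(158, 110) = 2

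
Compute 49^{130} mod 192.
97

Using successive squaring:
Binary expansion of 130: 10000010
Powers of 49 mod 192 (each is the square of the previous):
  49^1 ≡ 49 (mod 192)
  49^2 ≡ 49² = 2401 ≡ 97 (mod 192)
  49^4 ≡ 97² = 9409 ≡ 1 (mod 192)
  49^8 ≡ 1² = 1 ≡ 1 (mod 192)
  49^16 ≡ 1² = 1 ≡ 1 (mod 192)
  49^32 ≡ 1² = 1 ≡ 1 (mod 192)
  49^64 ≡ 1² = 1 ≡ 1 (mod 192)
  49^128 ≡ 1² = 1 ≡ 1 (mod 192)
130 = 128 + 2, so 49^130 = 49^128 × 49^2 ≡ 1 × 97 (mod 192)
Multiplying step by step:
  1 × 97 = 97 ≡ 97 (mod 192)
Result: 49^130 ≡ 97 (mod 192)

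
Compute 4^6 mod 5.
6 = 4 + 2 (binary 110). Repeated squaring mod 5: 4^1 ≡ 4; 4^2 ≡ 4² = 16 ≡ 1; 4^4 ≡ 1² = 1 ≡ 1. Multiply: 4^6 = 4^4 × 4^2 ≡ 1 × 1 (mod 5): 1 × 1 = 1 ≡ 1. So 4^6 ≡ 1 (mod 5).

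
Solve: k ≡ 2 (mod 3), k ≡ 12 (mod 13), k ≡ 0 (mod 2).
M = 3 × 13 × 2 = 78. M₁ = 26, y₁ ≡ 2 (mod 3). M₂ = 6, y₂ ≡ 11 (mod 13). M₃ = 39, y₃ ≡ 1 (mod 2). k = 2×26×2 + 12×6×11 + 0×39×1 ≡ 38 (mod 78)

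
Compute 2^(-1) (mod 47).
2^(-1) ≡ 24 (mod 47). Verification: 2 × 24 = 48 ≡ 1 (mod 47)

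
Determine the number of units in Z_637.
504

Prime factorization: 637 = 7^2 × 13
Using the formula φ(n) = n × Π(1 - 1/p) for each prime factor p:
φ(637) = 637 × (1 - 1/7) × (1 - 1/13)
φ(637) = 504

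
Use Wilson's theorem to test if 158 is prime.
(157)! mod 158 = 0. Since 0 ≢ -1 (mod 158), 158 is not prime.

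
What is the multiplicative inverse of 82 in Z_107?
77

Using Extended Euclidean Algorithm:
gcd(82, 107) = 1
Bezout coefficients: 82 × -30 + 107 × 23 = 1
So 82 × -30 ≡ 1 (mod 107)
The inverse is -30 mod 107 = 77
Verification: 82 × 77 = 6314 = 59 × 107 + 1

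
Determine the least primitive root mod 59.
p - 1 = 58 has prime divisors 2, 29. h is a primitive root mod 59 iff h^(58/q) ≢ 1 (mod 59) for each such q.
h = 2: 2^29 ≡ 58, 2^2 ≡ 4 (mod 59); none is 1, so 2 has order 58 and is a primitive root.
The smallest primitive root mod 59 is g = 2.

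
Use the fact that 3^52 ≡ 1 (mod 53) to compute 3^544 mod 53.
By Fermat: 3^{52} ≡ 1 (mod 53). 544 ≡ 24 (mod 52). So 3^{544} ≡ 3^{24} ≡ 47 (mod 53)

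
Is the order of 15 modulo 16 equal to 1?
No, the actual order is 2, not 1.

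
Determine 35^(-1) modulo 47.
35^(-1) ≡ 43 (mod 47). Verification: 35 × 43 = 1505 ≡ 1 (mod 47)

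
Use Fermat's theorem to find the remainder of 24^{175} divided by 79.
24

By Fermat's Little Theorem, a^(p-1) ≡ 1 (mod p) for prime p and gcd(a, p) = 1
Here p = 79, so 24^78 ≡ 1 (mod 79)
We can reduce the exponent: 175 mod 78 = 19
So 24^175 ≡ 24^19 (mod 79)
Computing: 24^19 mod 79 = 24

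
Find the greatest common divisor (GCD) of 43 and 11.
1

Using the Euclidean algorithm:
43 = 3 × 11 + 10
11 = 1 × 10 + 1
10 = 10 × 1 + 0

GCD(43, 11) = 1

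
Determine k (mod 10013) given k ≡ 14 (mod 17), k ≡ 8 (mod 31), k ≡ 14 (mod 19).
6797

Using the Chinese Remainder Theorem:
M = product of moduli = 10013
For equation 1: M_1 = 589, 589 ≡ 11 (mod 17), inverse of 589 mod 17 is 14 (check: 11 × 14 = 154 ≡ 1 (mod 17))
For equation 2: M_2 = 323, 323 ≡ 13 (mod 31), inverse of 323 mod 31 is 12 (check: 13 × 12 = 156 ≡ 1 (mod 31))
For equation 3: M_3 = 527, 527 ≡ 14 (mod 19), inverse of 527 mod 19 is 15 (check: 14 × 15 = 210 ≡ 1 (mod 19))
Combine: k ≡ Σ r_i×M_i×(M_i⁻¹ mod m_i) = 14×589×14 + 8×323×12 + 14×527×15 = 115444 + 31008 + 110670 = 257122
257122 mod 10013 = 6797
k ≡ 6797 (mod 10013)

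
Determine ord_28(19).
Powers of 19 mod 28: 19^1≡19, 19^2≡25, 19^3≡27, 19^4≡9, 19^5≡3, 19^6≡1. Order = 6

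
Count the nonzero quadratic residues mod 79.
For prime 79, there are (p-1)/2 = (79-1)/2 = 39 quadratic residues (excluding 0).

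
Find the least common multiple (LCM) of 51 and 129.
2193

First find GCD(51, 129) using the Euclidean algorithm:
51 = 0 × 129 + 51
129 = 2 × 51 + 27
51 = 1 × 27 + 24
27 = 1 × 24 + 3
24 = 8 × 3 + 0
GCD(51, 129) = 3

LCM formula: LCM(a, b) = (a × b) / GCD(a, b)
LCM(51, 129) = (51 × 129) / 3
LCM(51, 129) = 6579 / 3
LCM(51, 129) = 2193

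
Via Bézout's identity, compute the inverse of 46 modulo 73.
Extended GCD: 46(27) + 73(-17) = 1. So 46^(-1) ≡ 27 ≡ 27 (mod 73). Verify: 46 × 27 = 1242 ≡ 1 (mod 73)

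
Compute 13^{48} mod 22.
3

Using successive squaring:
Binary expansion of 48: 110000
Powers of 13 mod 22 (each is the square of the previous):
  13^1 ≡ 13 (mod 22)
  13^2 ≡ 13² = 169 ≡ 15 (mod 22)
  13^4 ≡ 15² = 225 ≡ 5 (mod 22)
  13^8 ≡ 5² = 25 ≡ 3 (mod 22)
  13^16 ≡ 3² = 9 ≡ 9 (mod 22)
  13^32 ≡ 9² = 81 ≡ 15 (mod 22)
48 = 32 + 16, so 13^48 = 13^32 × 13^16 ≡ 15 × 9 (mod 22)
Multiplying step by step:
  15 × 9 = 135 ≡ 3 (mod 22)
Result: 13^48 ≡ 3 (mod 22)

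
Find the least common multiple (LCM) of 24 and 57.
456

First find GCD(24, 57) using the Euclidean algorithm:
24 = 0 × 57 + 24
57 = 2 × 24 + 9
24 = 2 × 9 + 6
9 = 1 × 6 + 3
6 = 2 × 3 + 0
GCD(24, 57) = 3

LCM formula: LCM(a, b) = (a × b) / GCD(a, b)
LCM(24, 57) = (24 × 57) / 3
LCM(24, 57) = 1368 / 3
LCM(24, 57) = 456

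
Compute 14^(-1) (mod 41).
3

Using Extended Euclidean Algorithm:
gcd(14, 41) = 1
Bezout coefficients: 14 × 3 + 41 × -1 = 1
So 14 × 3 ≡ 1 (mod 41)
The inverse is 3 mod 41 = 3
Verification: 14 × 3 = 42 = 1 × 41 + 1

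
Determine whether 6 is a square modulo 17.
By Euler's criterion: 6^{8} ≡ 16 (mod 17). Since this equals -1 (≡ 16), 6 is not a QR.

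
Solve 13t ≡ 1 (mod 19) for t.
3

Using Extended Euclidean Algorithm:
gcd(13, 19) = 1
Bezout coefficients: 13 × 3 + 19 × -2 = 1
So 13 × 3 ≡ 1 (mod 19)
The inverse is 3 mod 19 = 3
Verification: 13 × 3 = 39 = 2 × 19 + 1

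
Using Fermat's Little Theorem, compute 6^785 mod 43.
By Fermat: 6^{42} ≡ 1 (mod 43). 785 ≡ 29 (mod 42). So 6^{785} ≡ 6^{29} ≡ 36 (mod 43)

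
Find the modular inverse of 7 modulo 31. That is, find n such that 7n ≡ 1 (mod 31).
9

Using Extended Euclidean Algorithm:
gcd(7, 31) = 1
Bezout coefficients: 7 × 9 + 31 × -2 = 1
So 7 × 9 ≡ 1 (mod 31)
The inverse is 9 mod 31 = 9
Verification: 7 × 9 = 63 = 2 × 31 + 1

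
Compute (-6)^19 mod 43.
Using repeated squaring. (-6) ≡ 37 (mod 43). 19 = 16 + 2 + 1 (binary 10011). Repeated squaring mod 43: 37^1 ≡ 37; 37^2 ≡ 37² = 1369 ≡ 36; 37^4 ≡ 36² = 1296 ≡ 6; 37^8 ≡ 6² = 36 ≡ 36; 37^16 ≡ 36² = 1296 ≡ 6. Multiply: (-6)^19 ≡ 37^16 × 37^2 × 37^1 ≡ 6 × 36 × 37 (mod 43): 6 × 36 = 216 ≡ 1; 1 × 37 = 37 ≡ 37. So (-6)^19 ≡ 37 (mod 43).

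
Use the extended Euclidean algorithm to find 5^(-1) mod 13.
Extended GCD: 5(-5) + 13(2) = 1. So 5^(-1) ≡ 8 ≡ 8 (mod 13). Verify: 5 × 8 = 40 ≡ 1 (mod 13)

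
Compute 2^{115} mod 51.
8

Using successive squaring:
Binary expansion of 115: 1110011
Powers of 2 mod 51 (each is the square of the previous):
  2^1 ≡ 2 (mod 51)
  2^2 ≡ 2² = 4 ≡ 4 (mod 51)
  2^4 ≡ 4² = 16 ≡ 16 (mod 51)
  2^8 ≡ 16² = 256 ≡ 1 (mod 51)
  2^16 ≡ 1² = 1 ≡ 1 (mod 51)
  2^32 ≡ 1² = 1 ≡ 1 (mod 51)
  2^64 ≡ 1² = 1 ≡ 1 (mod 51)
115 = 64 + 32 + 16 + 2 + 1, so 2^115 = 2^64 × 2^32 × 2^16 × 2^2 × 2^1 ≡ 1 × 1 × 1 × 4 × 2 (mod 51)
Multiplying step by step:
  1 × 1 = 1 ≡ 1 (mod 51)
  1 × 1 = 1 ≡ 1 (mod 51)
  1 × 4 = 4 ≡ 4 (mod 51)
  4 × 2 = 8 ≡ 8 (mod 51)
Result: 2^115 ≡ 8 (mod 51)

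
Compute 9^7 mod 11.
7 = 4 + 2 + 1 (binary 111). Repeated squaring mod 11: 9^1 ≡ 9; 9^2 ≡ 9² = 81 ≡ 4; 9^4 ≡ 4² = 16 ≡ 5. Multiply: 9^7 = 9^4 × 9^2 × 9^1 ≡ 5 × 4 × 9 (mod 11): 5 × 4 = 20 ≡ 9; 9 × 9 = 81 ≡ 4. So 9^7 ≡ 4 (mod 11).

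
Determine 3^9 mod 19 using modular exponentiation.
9 = 8 + 1 (binary 1001). Repeated squaring mod 19: 3^1 ≡ 3; 3^2 ≡ 3² = 9 ≡ 9; 3^4 ≡ 9² = 81 ≡ 5; 3^8 ≡ 5² = 25 ≡ 6. Multiply: 3^9 = 3^8 × 3^1 ≡ 6 × 3 (mod 19): 6 × 3 = 18 ≡ 18. So 3^9 ≡ 18 (mod 19).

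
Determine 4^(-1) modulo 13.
4^(-1) ≡ 10 (mod 13). Verification: 4 × 10 = 40 ≡ 1 (mod 13)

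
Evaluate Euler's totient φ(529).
506

Prime factorization: 529 = 23^2
Using the formula φ(n) = n × Π(1 - 1/p) for each prime factor p:
φ(529) = 529 × (1 - 1/23)
φ(529) = 506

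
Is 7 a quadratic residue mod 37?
By Euler's criterion: 7^{18} ≡ 1 (mod 37). Since this equals 1, 7 is a QR.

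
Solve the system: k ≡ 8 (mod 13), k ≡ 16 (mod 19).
M = 13 × 19 = 247. M₁ = 19, y₁ ≡ 11 (mod 13). M₂ = 13, y₂ ≡ 3 (mod 19). k = 8×19×11 + 16×13×3 ≡ 73 (mod 247)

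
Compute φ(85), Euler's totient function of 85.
64

Prime factorization: 85 = 5 × 17
Using the formula φ(n) = n × Π(1 - 1/p) for each prime factor p:
φ(85) = 85 × (1 - 1/5) × (1 - 1/17)
φ(85) = 64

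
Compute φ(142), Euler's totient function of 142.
70

Prime factorization: 142 = 2 × 71
Using the formula φ(n) = n × Π(1 - 1/p) for each prime factor p:
φ(142) = 142 × (1 - 1/2) × (1 - 1/71)
φ(142) = 70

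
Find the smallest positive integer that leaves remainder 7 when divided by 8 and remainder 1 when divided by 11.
M = 8 × 11 = 88. M₁ = 11, y₁ ≡ 3 (mod 8). M₂ = 8, y₂ ≡ 7 (mod 11). z = 7×11×3 + 1×8×7 ≡ 23 (mod 88). The smallest positive such number is 23.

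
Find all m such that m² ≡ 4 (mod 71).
The square roots of 4 mod 71 are 2 and 69. Verify: 2² = 4 ≡ 4 (mod 71)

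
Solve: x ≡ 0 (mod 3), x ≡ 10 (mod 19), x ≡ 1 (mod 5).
M = 3 × 19 × 5 = 285. M₁ = 95, y₁ ≡ 2 (mod 3). M₂ = 15, y₂ ≡ 14 (mod 19). M₃ = 57, y₃ ≡ 3 (mod 5). x = 0×95×2 + 10×15×14 + 1×57×3 ≡ 276 (mod 285)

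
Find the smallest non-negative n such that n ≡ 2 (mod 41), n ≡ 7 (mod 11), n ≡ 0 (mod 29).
986

Using the Chinese Remainder Theorem:
M = product of moduli = 13079
For equation 1: M_1 = 319, 319 ≡ 32 (mod 41), inverse of 319 mod 41 is 9 (check: 32 × 9 = 288 ≡ 1 (mod 41))
For equation 2: M_2 = 1189, 1189 ≡ 1 (mod 11), inverse of 1189 mod 11 is 1 (check: 1 × 1 = 1 ≡ 1 (mod 11))
For equation 3: M_3 = 451, 451 ≡ 16 (mod 29), inverse of 451 mod 29 is 20 (check: 16 × 20 = 320 ≡ 1 (mod 29))
Combine: n ≡ Σ r_i×M_i×(M_i⁻¹ mod m_i) = 2×319×9 + 7×1189×1 + 0×451×20 = 5742 + 8323 + 0 = 14065
14065 mod 13079 = 986
n ≡ 986 (mod 13079)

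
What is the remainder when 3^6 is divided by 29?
6 = 4 + 2 (binary 110). Repeated squaring mod 29: 3^1 ≡ 3; 3^2 ≡ 3² = 9 ≡ 9; 3^4 ≡ 9² = 81 ≡ 23. Multiply: 3^6 = 3^4 × 3^2 ≡ 23 × 9 (mod 29): 23 × 9 = 207 ≡ 4. So 3^6 ≡ 4 (mod 29).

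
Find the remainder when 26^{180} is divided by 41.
By Fermat: 26^{40} ≡ 1 (mod 41). 180 = 4×40 + 20. So 26^{180} ≡ 26^{20} ≡ 40 (mod 41)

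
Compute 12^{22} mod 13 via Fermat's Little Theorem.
1

By Fermat's Little Theorem, a^(p-1) ≡ 1 (mod p) for prime p and gcd(a, p) = 1
Here p = 13, so 12^12 ≡ 1 (mod 13)
We can reduce the exponent: 22 mod 12 = 10
So 12^22 ≡ 12^10 (mod 13)
Computing: 12^10 mod 13 = 1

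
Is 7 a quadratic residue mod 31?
By Euler's criterion: 7^{15} ≡ 1 (mod 31). Since this equals 1, 7 is a QR.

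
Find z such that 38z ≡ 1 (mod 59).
38^(-1) ≡ 14 (mod 59). Verification: 38 × 14 = 532 ≡ 1 (mod 59)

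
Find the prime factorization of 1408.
2^7 × 11

Divide by primes starting from smallest:
1408 ÷ 2 = 704
704 ÷ 2 = 352
352 ÷ 2 = 176
176 ÷ 2 = 88
88 ÷ 2 = 44
44 ÷ 2 = 22
22 ÷ 2 = 11
11 ÷ 11 = 1

1408 = 2^7 × 11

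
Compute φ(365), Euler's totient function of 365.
288

Prime factorization: 365 = 5 × 73
Using the formula φ(n) = n × Π(1 - 1/p) for each prime factor p:
φ(365) = 365 × (1 - 1/5) × (1 - 1/73)
φ(365) = 288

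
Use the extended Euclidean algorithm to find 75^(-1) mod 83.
Extended GCD: 75(31) + 83(-28) = 1. So 75^(-1) ≡ 31 ≡ 31 (mod 83). Verify: 75 × 31 = 2325 ≡ 1 (mod 83)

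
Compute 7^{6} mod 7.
0

Using successive squaring:
Binary expansion of 6: 110
Powers of 7 mod 7 (each is the square of the previous):
  7^1 ≡ 0 (mod 7)
  7^2 ≡ 0² = 0 ≡ 0 (mod 7)
  7^4 ≡ 0² = 0 ≡ 0 (mod 7)
6 = 4 + 2, so 7^6 = 7^4 × 7^2 ≡ 0 × 0 (mod 7)
Multiplying step by step:
  0 × 0 = 0 ≡ 0 (mod 7)
Result: 7^6 ≡ 0 (mod 7)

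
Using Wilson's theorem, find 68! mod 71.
(70)! = (68)! × (69) × (70) ≡ -1 (mod 71). So (68)! ≡ -1 × [(70)(69)]^(-1) ≡ 35 (mod 71)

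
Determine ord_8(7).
Powers of 7 mod 8: 7^1≡7, 7^2≡1. Order = 2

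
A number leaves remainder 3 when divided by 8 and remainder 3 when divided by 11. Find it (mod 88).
M = 8 × 11 = 88. M₁ = 11, y₁ ≡ 3 (mod 8). M₂ = 8, y₂ ≡ 7 (mod 11). t = 3×11×3 + 3×8×7 ≡ 3 (mod 88)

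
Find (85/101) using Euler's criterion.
(85/101) = 85^{50} mod 101 = 1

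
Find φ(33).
20

Prime factorization: 33 = 3 × 11
Using the formula φ(n) = n × Π(1 - 1/p) for each prime factor p:
φ(33) = 33 × (1 - 1/3) × (1 - 1/11)
φ(33) = 20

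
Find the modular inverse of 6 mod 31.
6^(-1) ≡ 26 (mod 31). Verification: 6 × 26 = 156 ≡ 1 (mod 31)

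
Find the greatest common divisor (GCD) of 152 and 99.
1

Using the Euclidean algorithm:
152 = 1 × 99 + 53
99 = 1 × 53 + 46
53 = 1 × 46 + 7
46 = 6 × 7 + 4
7 = 1 × 4 + 3
4 = 1 × 3 + 1
3 = 3 × 1 + 0

GCD(152, 99) = 1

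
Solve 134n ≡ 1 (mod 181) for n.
134^(-1) ≡ 77 (mod 181). Verification: 134 × 77 = 10318 ≡ 1 (mod 181)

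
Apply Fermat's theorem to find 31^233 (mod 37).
By Fermat: 31^{36} ≡ 1 (mod 37). 233 = 6×36 + 17. So 31^{233} ≡ 31^{17} ≡ 31 (mod 37)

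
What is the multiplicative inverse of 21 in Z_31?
21^(-1) ≡ 3 (mod 31). Verification: 21 × 3 = 63 ≡ 1 (mod 31)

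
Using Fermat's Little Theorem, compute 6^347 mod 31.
By Fermat: 6^{30} ≡ 1 (mod 31). 347 ≡ 17 (mod 30). So 6^{347} ≡ 6^{17} ≡ 26 (mod 31)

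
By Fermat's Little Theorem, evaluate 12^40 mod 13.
By Fermat: 12^{12} ≡ 1 (mod 13). 40 = 3×12 + 4. So 12^{40} ≡ 12^{4} ≡ 1 (mod 13)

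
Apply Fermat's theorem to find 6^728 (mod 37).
By Fermat: 6^{36} ≡ 1 (mod 37). 728 ≡ 8 (mod 36). So 6^{728} ≡ 6^{8} ≡ 1 (mod 37)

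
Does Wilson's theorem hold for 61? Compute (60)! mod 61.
(60)! mod 61 = 60. Since this equals -1 (mod 61), Wilson confirms 61 is prime.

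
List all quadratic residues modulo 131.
QRs mod 131: {1, 3, 4, 5, 7, 9, 11, 12, 13, 15, 16, 20, 21, 25, 27, 28, 33, 34, 35, 36, 38, 39, 41, 43, 44, 45, 46, 48, 49, 52, 53, 55, 58, 59, 60, 61, 62, 63, 64, 65, 74, 75, 77, 80, 81, 84, 89, 91, 94, 99, 100, 101, 102, 105, 107, 108, 109, 112, 113, 114, 117, 121, 123, 125, 129}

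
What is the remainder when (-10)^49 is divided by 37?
Using Fermat: (-10)^{36} ≡ 1 (mod 37). 49 ≡ 13 (mod 36). So (-10)^{49} ≡ (-10)^{13} ≡ 27 (mod 37)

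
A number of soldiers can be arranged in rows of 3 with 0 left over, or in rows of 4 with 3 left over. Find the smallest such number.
M = 3 × 4 = 12. M₁ = 4, y₁ ≡ 1 (mod 3). M₂ = 3, y₂ ≡ 3 (mod 4). x = 0×4×1 + 3×3×3 ≡ 3 (mod 12). The smallest positive such number is 3.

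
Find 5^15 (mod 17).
Using repeated squaring. 15 = 8 + 4 + 2 + 1 (binary 1111). Repeated squaring mod 17: 5^1 ≡ 5; 5^2 ≡ 5² = 25 ≡ 8; 5^4 ≡ 8² = 64 ≡ 13; 5^8 ≡ 13² = 169 ≡ 16. Multiply: 5^15 = 5^8 × 5^4 × 5^2 × 5^1 ≡ 16 × 13 × 8 × 5 (mod 17): 16 × 13 = 208 ≡ 4; 4 × 8 = 32 ≡ 15; 15 × 5 = 75 ≡ 7. So 5^15 ≡ 7 (mod 17).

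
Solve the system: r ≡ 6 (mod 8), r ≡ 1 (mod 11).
M = 8 × 11 = 88. M₁ = 11, y₁ ≡ 3 (mod 8). M₂ = 8, y₂ ≡ 7 (mod 11). r = 6×11×3 + 1×8×7 ≡ 78 (mod 88)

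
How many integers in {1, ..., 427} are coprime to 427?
360

Prime factorization: 427 = 7 × 61
Using the formula φ(n) = n × Π(1 - 1/p) for each prime factor p:
φ(427) = 427 × (1 - 1/7) × (1 - 1/61)
φ(427) = 360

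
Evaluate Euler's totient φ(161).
132

Prime factorization: 161 = 7 × 23
Using the formula φ(n) = n × Π(1 - 1/p) for each prime factor p:
φ(161) = 161 × (1 - 1/7) × (1 - 1/23)
φ(161) = 132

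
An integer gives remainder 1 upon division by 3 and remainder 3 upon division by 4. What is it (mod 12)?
M = 3 × 4 = 12. M₁ = 4, y₁ ≡ 1 (mod 3). M₂ = 3, y₂ ≡ 3 (mod 4). m = 1×4×1 + 3×3×3 ≡ 7 (mod 12). The smallest positive such number is 7.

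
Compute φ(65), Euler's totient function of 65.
48

Prime factorization: 65 = 5 × 13
Using the formula φ(n) = n × Π(1 - 1/p) for each prime factor p:
φ(65) = 65 × (1 - 1/5) × (1 - 1/13)
φ(65) = 48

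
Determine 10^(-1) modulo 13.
10^(-1) ≡ 4 (mod 13). Verification: 10 × 4 = 40 ≡ 1 (mod 13)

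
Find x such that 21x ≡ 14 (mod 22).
8

Since gcd(21, 22) = 1 divides 14, a solution exists.
Multiply both sides by the inverse of 21 mod 22:
  21^(-1) mod 22 = 21
  x ≡ 21 × 14 ≡ 294 ≡ 8 (mod 22)
Verification: 21 × 8 = 168 = 7 × 22 + 14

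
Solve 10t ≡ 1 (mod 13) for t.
10^(-1) ≡ 4 (mod 13). Verification: 10 × 4 = 40 ≡ 1 (mod 13)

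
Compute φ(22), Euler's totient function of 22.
10

Prime factorization: 22 = 2 × 11
Using the formula φ(n) = n × Π(1 - 1/p) for each prime factor p:
φ(22) = 22 × (1 - 1/2) × (1 - 1/11)
φ(22) = 10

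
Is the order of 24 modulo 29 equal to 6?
No, the actual order is 7, not 6.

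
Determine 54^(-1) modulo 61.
54^(-1) ≡ 26 (mod 61). Verification: 54 × 26 = 1404 ≡ 1 (mod 61)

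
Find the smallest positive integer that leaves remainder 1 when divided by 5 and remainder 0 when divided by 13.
M = 5 × 13 = 65. M₁ = 13, y₁ ≡ 2 (mod 5). M₂ = 5, y₂ ≡ 8 (mod 13). t = 1×13×2 + 0×5×8 ≡ 26 (mod 65). The smallest positive such number is 26.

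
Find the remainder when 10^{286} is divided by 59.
By Fermat: 10^{58} ≡ 1 (mod 59). 286 = 4×58 + 54. So 10^{286} ≡ 10^{54} ≡ 57 (mod 59)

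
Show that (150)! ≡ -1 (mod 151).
(150)! mod 151 = 150. Since this equals -1 (mod 151), Wilson confirms 151 is prime.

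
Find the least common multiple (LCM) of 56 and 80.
560

First find GCD(56, 80) using the Euclidean algorithm:
56 = 0 × 80 + 56
80 = 1 × 56 + 24
56 = 2 × 24 + 8
24 = 3 × 8 + 0
GCD(56, 80) = 8

LCM formula: LCM(a, b) = (a × b) / GCD(a, b)
LCM(56, 80) = (56 × 80) / 8
LCM(56, 80) = 4480 / 8
LCM(56, 80) = 560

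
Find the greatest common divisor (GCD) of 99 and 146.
1

Using the Euclidean algorithm:
99 = 0 × 146 + 99
146 = 1 × 99 + 47
99 = 2 × 47 + 5
47 = 9 × 5 + 2
5 = 2 × 2 + 1
2 = 2 × 1 + 0

GCD(99, 146) = 1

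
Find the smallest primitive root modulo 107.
2

A primitive root g modulo p has order p-1 = 106
Prime divisors of 106: [2, 53]
g is a primitive root iff g^(106/q) ≢ 1 (mod 107) for each prime divisor q
Testing small values:
  g = 2: 2^53 ≡ 106, 2^2 ≡ 4 (mod 107) → none is 1, primitive root!
The smallest primitive root is 2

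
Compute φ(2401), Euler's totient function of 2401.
2058

Prime factorization: 2401 = 7^4
Using the formula φ(n) = n × Π(1 - 1/p) for each prime factor p:
φ(2401) = 2401 × (1 - 1/7)
φ(2401) = 2058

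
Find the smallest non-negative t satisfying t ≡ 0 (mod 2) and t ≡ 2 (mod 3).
M = 2 × 3 = 6. M₁ = 3, y₁ ≡ 1 (mod 2). M₂ = 2, y₂ ≡ 2 (mod 3). t = 0×3×1 + 2×2×2 ≡ 2 (mod 6)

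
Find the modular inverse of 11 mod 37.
11^(-1) ≡ 27 (mod 37). Verification: 11 × 27 = 297 ≡ 1 (mod 37)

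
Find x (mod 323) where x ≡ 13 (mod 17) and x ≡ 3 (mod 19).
M = 17 × 19 = 323. M₁ = 19, y₁ ≡ 9 (mod 17). M₂ = 17, y₂ ≡ 9 (mod 19). x = 13×19×9 + 3×17×9 ≡ 98 (mod 323)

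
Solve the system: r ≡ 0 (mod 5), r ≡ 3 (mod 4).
M = 5 × 4 = 20. M₁ = 4, y₁ ≡ 4 (mod 5). M₂ = 5, y₂ ≡ 1 (mod 4). r = 0×4×4 + 3×5×1 ≡ 15 (mod 20)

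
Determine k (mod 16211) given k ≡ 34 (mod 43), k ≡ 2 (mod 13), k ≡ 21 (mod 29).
8634

Using the Chinese Remainder Theorem:
M = product of moduli = 16211
For equation 1: M_1 = 377, 377 ≡ 33 (mod 43), inverse of 377 mod 43 is 30 (check: 33 × 30 = 990 ≡ 1 (mod 43))
For equation 2: M_2 = 1247, 1247 ≡ 12 (mod 13), inverse of 1247 mod 13 is 12 (check: 12 × 12 = 144 ≡ 1 (mod 13))
For equation 3: M_3 = 559, 559 ≡ 8 (mod 29), inverse of 559 mod 29 is 11 (check: 8 × 11 = 88 ≡ 1 (mod 29))
Combine: k ≡ Σ r_i×M_i×(M_i⁻¹ mod m_i) = 34×377×30 + 2×1247×12 + 21×559×11 = 384540 + 29928 + 129129 = 543597
543597 mod 16211 = 8634
k ≡ 8634 (mod 16211)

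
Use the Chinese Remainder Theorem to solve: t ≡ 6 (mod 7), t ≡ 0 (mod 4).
M = 7 × 4 = 28. M₁ = 4, y₁ ≡ 2 (mod 7). M₂ = 7, y₂ ≡ 3 (mod 4). t = 6×4×2 + 0×7×3 ≡ 20 (mod 28)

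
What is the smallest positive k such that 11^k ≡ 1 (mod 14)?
Powers of 11 mod 14: 11^1≡11, 11^2≡9, 11^3≡1. Order = 3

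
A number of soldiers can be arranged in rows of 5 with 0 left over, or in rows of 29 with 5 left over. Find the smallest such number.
M = 5 × 29 = 145. M₁ = 29, y₁ ≡ 4 (mod 5). M₂ = 5, y₂ ≡ 6 (mod 29). m = 0×29×4 + 5×5×6 ≡ 5 (mod 145). The smallest positive such number is 5.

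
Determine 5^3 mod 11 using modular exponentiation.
3 = 2 + 1 (binary 11). Repeated squaring mod 11: 5^1 ≡ 5; 5^2 ≡ 5² = 25 ≡ 3. Multiply: 5^3 = 5^2 × 5^1 ≡ 3 × 5 (mod 11): 3 × 5 = 15 ≡ 4. So 5^3 ≡ 4 (mod 11).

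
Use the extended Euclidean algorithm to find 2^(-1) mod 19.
Extended GCD: 2(-9) + 19(1) = 1. So 2^(-1) ≡ 10 ≡ 10 (mod 19). Verify: 2 × 10 = 20 ≡ 1 (mod 19)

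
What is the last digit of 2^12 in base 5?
Using Fermat: 2^{4} ≡ 1 (mod 5). 12 ≡ 0 (mod 4). So 2^{12} ≡ 2^{0} ≡ 1 (mod 5)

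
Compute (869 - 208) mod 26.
11

(869 - 208) = 661
661 mod 26 = 11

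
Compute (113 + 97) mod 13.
2

(113 + 97) = 210
210 mod 13 = 2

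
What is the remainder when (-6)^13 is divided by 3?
Using repeated squaring. (-6) ≡ 0 (mod 3). 13 = 8 + 4 + 1 (binary 1101). Repeated squaring mod 3: 0^1 ≡ 0; 0^2 ≡ 0² = 0 ≡ 0; 0^4 ≡ 0² = 0 ≡ 0; 0^8 ≡ 0² = 0 ≡ 0. Multiply: (-6)^13 ≡ 0^8 × 0^4 × 0^1 ≡ 0 × 0 × 0 (mod 3): 0 × 0 = 0 ≡ 0; 0 × 0 = 0 ≡ 0. So (-6)^13 ≡ 0 (mod 3).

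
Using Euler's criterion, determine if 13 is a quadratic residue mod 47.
By Euler's criterion: 13^{23} ≡ 46 (mod 47). Since this equals -1 (≡ 46), 13 is not a QR.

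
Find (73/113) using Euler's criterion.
(73/113) = 73^{56} mod 113 = -1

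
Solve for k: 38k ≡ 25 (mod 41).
19

Since gcd(38, 41) = 1 divides 25, a solution exists.
Multiply both sides by the inverse of 38 mod 41:
  38^(-1) mod 41 = 27
  x ≡ 27 × 25 ≡ 675 ≡ 19 (mod 41)
Verification: 38 × 19 = 722 = 17 × 41 + 25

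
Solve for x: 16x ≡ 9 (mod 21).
15

Since gcd(16, 21) = 1 divides 9, a solution exists.
Multiply both sides by the inverse of 16 mod 21:
  16^(-1) mod 21 = 4
  x ≡ 4 × 9 ≡ 36 ≡ 15 (mod 21)
Verification: 16 × 15 = 240 = 11 × 21 + 9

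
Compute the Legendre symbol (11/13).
(11/13) = 11^{6} mod 13 = -1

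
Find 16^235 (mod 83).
Using Fermat: 16^{82} ≡ 1 (mod 83). 235 ≡ 71 (mod 82). So 16^{235} ≡ 16^{71} ≡ 31 (mod 83)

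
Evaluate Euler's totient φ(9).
6

Prime factorization: 9 = 3^2
Using the formula φ(n) = n × Π(1 - 1/p) for each prime factor p:
φ(9) = 9 × (1 - 1/3)
φ(9) = 6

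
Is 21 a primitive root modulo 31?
p - 1 = 30 has prime divisors 2, 3, 5. Check 21^(30/q) mod 31 for each: 21^(30/2) = 21^15 ≡ 30, 21^(30/3) = 21^10 ≡ 5, 21^(30/5) = 21^6 ≡ 2 (mod 31). None of these is 1, so 21 has order 30 = φ(31), so it is a primitive root mod 31.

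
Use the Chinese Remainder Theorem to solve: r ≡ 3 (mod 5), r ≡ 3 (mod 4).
M = 5 × 4 = 20. M₁ = 4, y₁ ≡ 4 (mod 5). M₂ = 5, y₂ ≡ 1 (mod 4). r = 3×4×4 + 3×5×1 ≡ 3 (mod 20)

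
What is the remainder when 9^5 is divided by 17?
5 = 4 + 1 (binary 101). Repeated squaring mod 17: 9^1 ≡ 9; 9^2 ≡ 9² = 81 ≡ 13; 9^4 ≡ 13² = 169 ≡ 16. Multiply: 9^5 = 9^4 × 9^1 ≡ 16 × 9 (mod 17): 16 × 9 = 144 ≡ 8. So 9^5 ≡ 8 (mod 17).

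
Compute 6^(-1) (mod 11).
6^(-1) ≡ 2 (mod 11). Verification: 6 × 2 = 12 ≡ 1 (mod 11)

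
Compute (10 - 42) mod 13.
7

(10 - 42) = -32
-32 mod 13 = 7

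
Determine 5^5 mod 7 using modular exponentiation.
5 = 4 + 1 (binary 101). Repeated squaring mod 7: 5^1 ≡ 5; 5^2 ≡ 5² = 25 ≡ 4; 5^4 ≡ 4² = 16 ≡ 2. Multiply: 5^5 = 5^4 × 5^1 ≡ 2 × 5 (mod 7): 2 × 5 = 10 ≡ 3. So 5^5 ≡ 3 (mod 7).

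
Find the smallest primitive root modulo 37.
p - 1 = 36 has prime divisors 2, 3. h is a primitive root mod 37 iff h^(36/q) ≢ 1 (mod 37) for each such q.
h = 2: 2^18 ≡ 36, 2^12 ≡ 26 (mod 37); none is 1, so 2 has order 36 and is a primitive root.
The smallest primitive root mod 37 is g = 2.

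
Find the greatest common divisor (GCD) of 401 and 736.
1

Using the Euclidean algorithm:
401 = 0 × 736 + 401
736 = 1 × 401 + 335
401 = 1 × 335 + 66
335 = 5 × 66 + 5
66 = 13 × 5 + 1
5 = 5 × 1 + 0

GCD(401, 736) = 1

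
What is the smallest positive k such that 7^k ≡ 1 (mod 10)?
Powers of 7 mod 10: 7^1≡7, 7^2≡9, 7^3≡3, 7^4≡1. Order = 4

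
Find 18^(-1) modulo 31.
19

Using Extended Euclidean Algorithm:
gcd(18, 31) = 1
Bezout coefficients: 18 × -12 + 31 × 7 = 1
So 18 × -12 ≡ 1 (mod 31)
The inverse is -12 mod 31 = 19
Verification: 18 × 19 = 342 = 11 × 31 + 1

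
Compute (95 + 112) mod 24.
15

(95 + 112) = 207
207 mod 24 = 15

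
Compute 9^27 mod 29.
Using repeated squaring. 27 = 16 + 8 + 2 + 1 (binary 11011). Repeated squaring mod 29: 9^1 ≡ 9; 9^2 ≡ 9² = 81 ≡ 23; 9^4 ≡ 23² = 529 ≡ 7; 9^8 ≡ 7² = 49 ≡ 20; 9^16 ≡ 20² = 400 ≡ 23. Multiply: 9^27 = 9^16 × 9^8 × 9^2 × 9^1 ≡ 23 × 20 × 23 × 9 (mod 29): 23 × 20 = 460 ≡ 25; 25 × 23 = 575 ≡ 24; 24 × 9 = 216 ≡ 13. So 9^27 ≡ 13 (mod 29).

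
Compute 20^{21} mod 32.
0

Using successive squaring:
Binary expansion of 21: 10101
Powers of 20 mod 32 (each is the square of the previous):
  20^1 ≡ 20 (mod 32)
  20^2 ≡ 20² = 400 ≡ 16 (mod 32)
  20^4 ≡ 16² = 256 ≡ 0 (mod 32)
  20^8 ≡ 0² = 0 ≡ 0 (mod 32)
  20^16 ≡ 0² = 0 ≡ 0 (mod 32)
21 = 16 + 4 + 1, so 20^21 = 20^16 × 20^4 × 20^1 ≡ 0 × 0 × 20 (mod 32)
Multiplying step by step:
  0 × 0 = 0 ≡ 0 (mod 32)
  0 × 20 = 0 ≡ 0 (mod 32)
Result: 20^21 ≡ 0 (mod 32)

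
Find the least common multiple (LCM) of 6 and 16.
48

First find GCD(6, 16) using the Euclidean algorithm:
6 = 0 × 16 + 6
16 = 2 × 6 + 4
6 = 1 × 4 + 2
4 = 2 × 2 + 0
GCD(6, 16) = 2

LCM formula: LCM(a, b) = (a × b) / GCD(a, b)
LCM(6, 16) = (6 × 16) / 2
LCM(6, 16) = 96 / 2
LCM(6, 16) = 48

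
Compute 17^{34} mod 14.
11

Using successive squaring:
Binary expansion of 34: 100010
Powers of 17 mod 14 (each is the square of the previous):
  17^1 ≡ 3 (mod 14)
  17^2 ≡ 3² = 9 ≡ 9 (mod 14)
  17^4 ≡ 9² = 81 ≡ 11 (mod 14)
  17^8 ≡ 11² = 121 ≡ 9 (mod 14)
  17^16 ≡ 9² = 81 ≡ 11 (mod 14)
  17^32 ≡ 11² = 121 ≡ 9 (mod 14)
34 = 32 + 2, so 17^34 = 17^32 × 17^2 ≡ 9 × 9 (mod 14)
Multiplying step by step:
  9 × 9 = 81 ≡ 11 (mod 14)
Result: 17^34 ≡ 11 (mod 14)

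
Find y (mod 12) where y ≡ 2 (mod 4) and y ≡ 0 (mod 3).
M = 4 × 3 = 12. M₁ = 3, y₁ ≡ 3 (mod 4). M₂ = 4, y₂ ≡ 1 (mod 3). y = 2×3×3 + 0×4×1 ≡ 6 (mod 12)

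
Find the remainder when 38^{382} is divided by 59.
By Fermat: 38^{58} ≡ 1 (mod 59). 382 = 6×58 + 34. So 38^{382} ≡ 38^{34} ≡ 3 (mod 59)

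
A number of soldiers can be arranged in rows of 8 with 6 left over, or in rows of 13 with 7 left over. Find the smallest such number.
M = 8 × 13 = 104. M₁ = 13, y₁ ≡ 5 (mod 8). M₂ = 8, y₂ ≡ 5 (mod 13). z = 6×13×5 + 7×8×5 ≡ 46 (mod 104). The smallest positive such number is 46.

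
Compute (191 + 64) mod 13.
8

(191 + 64) = 255
255 mod 13 = 8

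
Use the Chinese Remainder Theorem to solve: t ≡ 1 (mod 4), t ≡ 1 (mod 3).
M = 4 × 3 = 12. M₁ = 3, y₁ ≡ 3 (mod 4). M₂ = 4, y₂ ≡ 1 (mod 3). t = 1×3×3 + 1×4×1 ≡ 1 (mod 12)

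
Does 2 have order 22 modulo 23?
p - 1 = 22 has prime divisors 2, 11. Check 2^(22/q) mod 23 for each: 2^(22/2) = 2^11 ≡ 1, 2^(22/11) = 2^2 ≡ 4 (mod 23). Since 2^11 ≡ 1 (mod 23), the order of 2 divides 11 (in fact the order is 11) ≠ 22, so it is not a primitive root.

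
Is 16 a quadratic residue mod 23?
By Euler's criterion: 16^{11} ≡ 1 (mod 23). Since this equals 1, 16 is a QR.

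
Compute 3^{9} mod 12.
3

Using successive squaring:
Binary expansion of 9: 1001
Powers of 3 mod 12 (each is the square of the previous):
  3^1 ≡ 3 (mod 12)
  3^2 ≡ 3² = 9 ≡ 9 (mod 12)
  3^4 ≡ 9² = 81 ≡ 9 (mod 12)
  3^8 ≡ 9² = 81 ≡ 9 (mod 12)
9 = 8 + 1, so 3^9 = 3^8 × 3^1 ≡ 9 × 3 (mod 12)
Multiplying step by step:
  9 × 3 = 27 ≡ 3 (mod 12)
Result: 3^9 ≡ 3 (mod 12)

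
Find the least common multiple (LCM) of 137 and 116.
15892

First find GCD(137, 116) using the Euclidean algorithm:
137 = 1 × 116 + 21
116 = 5 × 21 + 11
21 = 1 × 11 + 10
11 = 1 × 10 + 1
10 = 10 × 1 + 0
GCD(137, 116) = 1

LCM formula: LCM(a, b) = (a × b) / GCD(a, b)
LCM(137, 116) = (137 × 116) / 1
LCM(137, 116) = 15892 / 1
LCM(137, 116) = 15892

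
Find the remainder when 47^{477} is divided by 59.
By Fermat: 47^{58} ≡ 1 (mod 59). 477 = 8×58 + 13. So 47^{477} ≡ 47^{13} ≡ 40 (mod 59)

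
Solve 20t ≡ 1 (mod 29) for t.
16

Using Extended Euclidean Algorithm:
gcd(20, 29) = 1
Bezout coefficients: 20 × -13 + 29 × 9 = 1
So 20 × -13 ≡ 1 (mod 29)
The inverse is -13 mod 29 = 16
Verification: 20 × 16 = 320 = 11 × 29 + 1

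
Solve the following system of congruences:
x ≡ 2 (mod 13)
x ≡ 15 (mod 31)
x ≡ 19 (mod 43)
4448

Using the Chinese Remainder Theorem:
M = product of moduli = 17329
For equation 1: M_1 = 1333, 1333 ≡ 7 (mod 13), inverse of 1333 mod 13 is 2 (check: 7 × 2 = 14 ≡ 1 (mod 13))
For equation 2: M_2 = 559, 559 ≡ 1 (mod 31), inverse of 559 mod 31 is 1 (check: 1 × 1 = 1 ≡ 1 (mod 31))
For equation 3: M_3 = 403, 403 ≡ 16 (mod 43), inverse of 403 mod 43 is 35 (check: 16 × 35 = 560 ≡ 1 (mod 43))
Combine: x ≡ Σ r_i×M_i×(M_i⁻¹ mod m_i) = 2×1333×2 + 15×559×1 + 19×403×35 = 5332 + 8385 + 267995 = 281712
281712 mod 17329 = 4448
x ≡ 4448 (mod 17329)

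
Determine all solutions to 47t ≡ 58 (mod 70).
34

Since gcd(47, 70) = 1 divides 58, a solution exists.
Multiply both sides by the inverse of 47 mod 70:
  47^(-1) mod 70 = 3
  x ≡ 3 × 58 ≡ 174 ≡ 34 (mod 70)
Verification: 47 × 34 = 1598 = 22 × 70 + 58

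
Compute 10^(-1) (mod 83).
10^(-1) ≡ 25 (mod 83). Verification: 10 × 25 = 250 ≡ 1 (mod 83)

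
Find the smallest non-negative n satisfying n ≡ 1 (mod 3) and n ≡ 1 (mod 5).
M = 3 × 5 = 15. M₁ = 5, y₁ ≡ 2 (mod 3). M₂ = 3, y₂ ≡ 2 (mod 5). n = 1×5×2 + 1×3×2 ≡ 1 (mod 15)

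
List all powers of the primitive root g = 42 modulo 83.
g^1, g^2, ..., g^{82} mod 83: {42, 21, 52, 26, 13, 48, 24, 12, 6, 3, 43, 63, 73, 78, 39, 61, 72, 36, 18, 9, 46, 23, 53, 68, 34, 17, 50, 25, 54, 27, 55, 69, 76, 38, 19, 51, 67, 75, 79, 81, 82, 41, 62, 31, 57, 70, 35, 59, 71, 77, 80, 40, 20, 10, 5, 44, 22, 11, 47, 65, 74, 37, 60, 30, 15, 49, 66, 33, 58, 29, 56, 28, 14, 7, 45, 64, 32, 16, 8, 4, 2, 1}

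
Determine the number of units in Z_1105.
768

Prime factorization: 1105 = 5 × 13 × 17
Using the formula φ(n) = n × Π(1 - 1/p) for each prime factor p:
φ(1105) = 1105 × (1 - 1/5) × (1 - 1/13) × (1 - 1/17)
φ(1105) = 768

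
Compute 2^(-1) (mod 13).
7

Using Extended Euclidean Algorithm:
gcd(2, 13) = 1
Bezout coefficients: 2 × -6 + 13 × 1 = 1
So 2 × -6 ≡ 1 (mod 13)
The inverse is -6 mod 13 = 7
Verification: 2 × 7 = 14 = 1 × 13 + 1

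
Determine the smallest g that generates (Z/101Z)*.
2

A primitive root g modulo p has order p-1 = 100
Prime divisors of 100: [2, 5]
g is a primitive root iff g^(100/q) ≢ 1 (mod 101) for each prime divisor q
Testing small values:
  g = 2: 2^50 ≡ 100, 2^20 ≡ 95 (mod 101) → none is 1, primitive root!
The smallest primitive root is 2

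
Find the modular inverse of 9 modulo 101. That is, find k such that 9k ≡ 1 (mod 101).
45

Using Extended Euclidean Algorithm:
gcd(9, 101) = 1
Bezout coefficients: 9 × 45 + 101 × -4 = 1
So 9 × 45 ≡ 1 (mod 101)
The inverse is 45 mod 101 = 45
Verification: 9 × 45 = 405 = 4 × 101 + 1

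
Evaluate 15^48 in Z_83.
Using repeated squaring. 48 = 32 + 16 (binary 110000). Repeated squaring mod 83: 15^1 ≡ 15; 15^2 ≡ 15² = 225 ≡ 59; 15^4 ≡ 59² = 3481 ≡ 78; 15^8 ≡ 78² = 6084 ≡ 25; 15^16 ≡ 25² = 625 ≡ 44; 15^32 ≡ 44² = 1936 ≡ 27. Multiply: 15^48 = 15^32 × 15^16 ≡ 27 × 44 (mod 83): 27 × 44 = 1188 ≡ 26. So 15^48 ≡ 26 (mod 83).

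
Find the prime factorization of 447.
3 × 149

Divide by primes starting from smallest:
447 ÷ 3 = 149
149 ÷ 149 = 1

447 = 3 × 149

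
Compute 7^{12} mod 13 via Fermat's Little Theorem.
1

By Fermat's Little Theorem, a^(p-1) ≡ 1 (mod p) for prime p and gcd(a, p) = 1
Here p = 13, so 7^12 ≡ 1 (mod 13)
We can reduce the exponent: 12 mod 12 = 0
So 7^12 ≡ 7^0 (mod 13)
Computing: 7^0 mod 13 = 1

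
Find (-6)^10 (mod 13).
(-6) ≡ 7 (mod 13). 10 = 8 + 2 (binary 1010). Repeated squaring mod 13: 7^1 ≡ 7; 7^2 ≡ 7² = 49 ≡ 10; 7^4 ≡ 10² = 100 ≡ 9; 7^8 ≡ 9² = 81 ≡ 3. Multiply: (-6)^10 ≡ 7^8 × 7^2 ≡ 3 × 10 (mod 13): 3 × 10 = 30 ≡ 4. So (-6)^10 ≡ 4 (mod 13).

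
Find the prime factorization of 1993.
1993

Divide by primes starting from smallest:
1993 ÷ 1993 = 1

1993 = 1993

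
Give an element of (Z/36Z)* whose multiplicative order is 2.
17 has order 2 mod 36 since 17^{2} ≡ 1 (mod 36) and no smaller power works.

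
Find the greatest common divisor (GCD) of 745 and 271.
1

Using the Euclidean algorithm:
745 = 2 × 271 + 203
271 = 1 × 203 + 68
203 = 2 × 68 + 67
68 = 1 × 67 + 1
67 = 67 × 1 + 0

GCD(745, 271) = 1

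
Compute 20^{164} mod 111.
7

Using successive squaring:
Binary expansion of 164: 10100100
Powers of 20 mod 111 (each is the square of the previous):
  20^1 ≡ 20 (mod 111)
  20^2 ≡ 20² = 400 ≡ 67 (mod 111)
  20^4 ≡ 67² = 4489 ≡ 49 (mod 111)
  20^8 ≡ 49² = 2401 ≡ 70 (mod 111)
  20^16 ≡ 70² = 4900 ≡ 16 (mod 111)
  20^32 ≡ 16² = 256 ≡ 34 (mod 111)
  20^64 ≡ 34² = 1156 ≡ 46 (mod 111)
  20^128 ≡ 46² = 2116 ≡ 7 (mod 111)
164 = 128 + 32 + 4, so 20^164 = 20^128 × 20^32 × 20^4 ≡ 7 × 34 × 49 (mod 111)
Multiplying step by step:
  7 × 34 = 238 ≡ 16 (mod 111)
  16 × 49 = 784 ≡ 7 (mod 111)
Result: 20^164 ≡ 7 (mod 111)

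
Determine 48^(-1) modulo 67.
48^(-1) ≡ 7 (mod 67). Verification: 48 × 7 = 336 ≡ 1 (mod 67)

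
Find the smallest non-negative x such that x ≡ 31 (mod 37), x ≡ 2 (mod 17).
512

Using the Chinese Remainder Theorem:
M = product of moduli = 629
For equation 1: M_1 = 17, 17 ≡ 17 (mod 37), inverse of 17 mod 37 is 24 (check: 17 × 24 = 408 ≡ 1 (mod 37))
For equation 2: M_2 = 37, 37 ≡ 3 (mod 17), inverse of 37 mod 17 is 6 (check: 3 × 6 = 18 ≡ 1 (mod 17))
Combine: x ≡ Σ r_i×M_i×(M_i⁻¹ mod m_i) = 31×17×24 + 2×37×6 = 12648 + 444 = 13092
13092 mod 629 = 512
x ≡ 512 (mod 629)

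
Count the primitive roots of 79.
24

The number of primitive roots modulo p is φ(p-1) = φ(78)
φ(78) = 24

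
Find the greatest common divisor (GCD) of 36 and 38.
2

Using the Euclidean algorithm:
36 = 0 × 38 + 36
38 = 1 × 36 + 2
36 = 18 × 2 + 0

GCD(36, 38) = 2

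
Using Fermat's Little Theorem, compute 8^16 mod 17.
By Fermat's Little Theorem, 8^{16} ≡ 1 (mod 17) since 17 is prime and gcd(8, 17) = 1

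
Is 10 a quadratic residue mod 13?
By Euler's criterion: 10^{6} ≡ 1 (mod 13). Since this equals 1, 10 is a QR.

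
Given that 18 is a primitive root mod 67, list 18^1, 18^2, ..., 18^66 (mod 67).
g^1, g^2, ..., g^{66} mod 67: {18, 56, 3, 54, 34, 9, 28, 35, 27, 17, 38, 14, 51, 47, 42, 19, 7, 59, 57, 21, 43, 37, 63, 62, 44, 55, 52, 65, 31, 22, 61, 26, 66, 49, 11, 64, 13, 33, 58, 39, 32, 40, 50, 29, 53, 16, 20, 25, 48, 60, 8, 10, 46, 24, 30, 4, 5, 23, 12, 15, 2, 36, 45, 6, 41, 1}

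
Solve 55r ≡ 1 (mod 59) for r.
55^(-1) ≡ 44 (mod 59). Verification: 55 × 44 = 2420 ≡ 1 (mod 59)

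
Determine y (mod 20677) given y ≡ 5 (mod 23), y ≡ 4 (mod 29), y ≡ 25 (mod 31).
18129

Using the Chinese Remainder Theorem:
M = product of moduli = 20677
For equation 1: M_1 = 899, 899 ≡ 2 (mod 23), inverse of 899 mod 23 is 12 (check: 2 × 12 = 24 ≡ 1 (mod 23))
For equation 2: M_2 = 713, 713 ≡ 17 (mod 29), inverse of 713 mod 29 is 12 (check: 17 × 12 = 204 ≡ 1 (mod 29))
For equation 3: M_3 = 667, 667 ≡ 16 (mod 31), inverse of 667 mod 31 is 2 (check: 16 × 2 = 32 ≡ 1 (mod 31))
Combine: y ≡ Σ r_i×M_i×(M_i⁻¹ mod m_i) = 5×899×12 + 4×713×12 + 25×667×2 = 53940 + 34224 + 33350 = 121514
121514 mod 20677 = 18129
y ≡ 18129 (mod 20677)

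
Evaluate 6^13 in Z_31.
Using repeated squaring. 13 = 8 + 4 + 1 (binary 1101). Repeated squaring mod 31: 6^1 ≡ 6; 6^2 ≡ 6² = 36 ≡ 5; 6^4 ≡ 5² = 25 ≡ 25; 6^8 ≡ 25² = 625 ≡ 5. Multiply: 6^13 = 6^8 × 6^4 × 6^1 ≡ 5 × 25 × 6 (mod 31): 5 × 25 = 125 ≡ 1; 1 × 6 = 6 ≡ 6. So 6^13 ≡ 6 (mod 31).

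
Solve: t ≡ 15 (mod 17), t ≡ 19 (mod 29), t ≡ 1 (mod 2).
M = 17 × 29 × 2 = 986. M₁ = 58, y₁ ≡ 5 (mod 17). M₂ = 34, y₂ ≡ 6 (mod 29). M₃ = 493, y₃ ≡ 1 (mod 2). t = 15×58×5 + 19×34×6 + 1×493×1 ≡ 831 (mod 986)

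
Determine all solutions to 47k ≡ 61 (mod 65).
58

Since gcd(47, 65) = 1 divides 61, a solution exists.
Multiply both sides by the inverse of 47 mod 65:
  47^(-1) mod 65 = 18
  x ≡ 18 × 61 ≡ 1098 ≡ 58 (mod 65)
Verification: 47 × 58 = 2726 = 41 × 65 + 61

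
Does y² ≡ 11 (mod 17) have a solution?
By Euler's criterion: 11^{8} ≡ 16 (mod 17). Since this equals -1 (≡ 16), 11 is not a QR.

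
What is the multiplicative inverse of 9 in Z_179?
9^(-1) ≡ 20 (mod 179). Verification: 9 × 20 = 180 ≡ 1 (mod 179)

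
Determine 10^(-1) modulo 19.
10^(-1) ≡ 2 (mod 19). Verification: 10 × 2 = 20 ≡ 1 (mod 19)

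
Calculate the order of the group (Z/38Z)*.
18

Prime factorization: 38 = 2 × 19
Using the formula φ(n) = n × Π(1 - 1/p) for each prime factor p:
φ(38) = 38 × (1 - 1/2) × (1 - 1/19)
φ(38) = 18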